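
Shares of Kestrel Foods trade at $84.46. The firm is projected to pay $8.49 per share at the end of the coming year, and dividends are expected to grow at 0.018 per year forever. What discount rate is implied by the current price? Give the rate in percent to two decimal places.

11.85%

Rearranging the constant-growth DDM: r = D₁/P₀ + g.
r = 8.4900 / 84.46 + 0.018 = 0.10052 + 0.018 = 0.11852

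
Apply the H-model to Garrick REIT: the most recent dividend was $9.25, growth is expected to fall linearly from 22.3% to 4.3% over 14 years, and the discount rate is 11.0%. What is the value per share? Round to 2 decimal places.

$317.95

H-model: P₀ = D₀[(1+g_L) + H(g_S−g_L)]/(r−g_L), with H = 14/2 = 7.
P₀ = 9.25 × [(1+0.043) + 7×(0.223−0.043)] / (0.11−0.043)
   = 9.25 × 2.3030 / 0.067 = 317.9515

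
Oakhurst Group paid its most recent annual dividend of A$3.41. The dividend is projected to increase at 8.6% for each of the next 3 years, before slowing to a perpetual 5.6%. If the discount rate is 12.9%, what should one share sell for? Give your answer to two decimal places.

Two-stage DDM. Project D₁…D_3 at 0.086, terminal growth 0.056, discount at r = 0.129.
D_1 = 3.7033
D_2 = 4.0217
D_3 = 4.3676
Terminal value at t=3: TV = D_4/(r−g) = 4.6122/(0.129−0.056) = 63.1808
P₀ = 3.7033/(1+0.129)^1 + 4.0217/(1+0.129)^2 + 4.3676/(1+0.129)^3 + 63.1808/(1+0.129)^3 = 53.3742

A$53.37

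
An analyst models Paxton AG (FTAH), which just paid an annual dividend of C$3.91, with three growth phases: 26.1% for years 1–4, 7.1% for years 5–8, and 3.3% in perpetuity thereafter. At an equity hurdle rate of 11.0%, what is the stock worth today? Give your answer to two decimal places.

Three-stage DDM. Project D₁…D_8; terminal Gordon value at t=8 with g = 0.033; discount at r = 0.11.
D_1 = 4.9305
D_2 = 6.2174
D_3 = 7.8401
D_4 = 9.8864
D_5 = 10.5883
D_6 = 11.3401
D_7 = 12.1452
D_8 = 13.0075
TV_8 = 13.4368/(0.11−0.033) = 174.5037
P₀ = Σ Dₜ/(1+r)ᵗ + TV_8/(1+r)^8 = 121.2956

C$121.30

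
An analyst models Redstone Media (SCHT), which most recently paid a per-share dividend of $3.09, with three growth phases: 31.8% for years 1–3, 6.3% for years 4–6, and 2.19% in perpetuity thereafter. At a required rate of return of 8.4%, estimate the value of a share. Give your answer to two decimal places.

Three-stage DDM. Project D₁…D_6; terminal Gordon value at t=6 with g = 0.0219; discount at r = 0.084.
D_1 = 4.0726
D_2 = 5.3677
D_3 = 7.0746
D_4 = 7.5203
D_5 = 7.9941
D_6 = 8.4978
TV_6 = 8.6839/(0.084−0.0219) = 139.8367
P₀ = Σ Dₜ/(1+r)ᵗ + TV_6/(1+r)^6 = 116.0921

$116.09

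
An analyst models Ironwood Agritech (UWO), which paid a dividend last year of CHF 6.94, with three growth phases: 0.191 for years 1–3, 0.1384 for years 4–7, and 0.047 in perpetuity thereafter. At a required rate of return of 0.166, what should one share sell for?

CHF 108.73

Three-stage DDM. Project D₁…D_7; terminal Gordon value at t=7 with g = 0.047; discount at r = 0.166.
D_1 = 8.2655
D_2 = 9.8443
D_3 = 11.7245
D_4 = 13.3472
D_5 = 15.1944
D_6 = 17.2973
D_7 = 19.6913
TV_7 = 20.6168/(0.166−0.047) = 173.2503
P₀ = Σ Dₜ/(1+r)ᵗ + TV_7/(1+r)^7 = 108.7268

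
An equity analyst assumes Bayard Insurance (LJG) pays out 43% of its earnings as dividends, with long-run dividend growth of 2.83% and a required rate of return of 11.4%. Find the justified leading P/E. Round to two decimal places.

5.02

Justified leading P/E = b/(r−g) = 0.43/(0.114−0.0283) = 5.0175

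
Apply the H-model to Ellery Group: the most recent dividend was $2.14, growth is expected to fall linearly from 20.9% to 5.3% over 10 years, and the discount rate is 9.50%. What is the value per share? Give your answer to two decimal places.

H-model: P₀ = D₀[(1+g_L) + H(g_S−g_L)]/(r−g_L), with H = 10/2 = 5.
P₀ = 2.14 × [(1+0.053) + 5×(0.209−0.053)] / (0.095−0.053)
   = 2.14 × 1.8330 / 0.042 = 93.3957

$93.40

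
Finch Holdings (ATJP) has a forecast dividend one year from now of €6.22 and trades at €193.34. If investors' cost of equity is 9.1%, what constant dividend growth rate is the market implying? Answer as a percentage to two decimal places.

From P₀ = D₁/(r − g), the implied growth is g = r − D₁/P₀.
g = 0.091 − 6.22/193.34 = 0.091 − 0.03217 = 0.05883

5.88%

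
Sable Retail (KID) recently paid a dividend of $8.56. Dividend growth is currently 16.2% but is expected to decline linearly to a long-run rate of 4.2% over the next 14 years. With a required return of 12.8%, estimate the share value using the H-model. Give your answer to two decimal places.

H-model: P₀ = D₀[(1+g_L) + H(g_S−g_L)]/(r−g_L), with H = 14/2 = 7.
P₀ = 8.56 × [(1+0.042) + 7×(0.162−0.042)] / (0.128−0.042)
   = 8.56 × 1.8820 / 0.086 = 187.3247

$187.32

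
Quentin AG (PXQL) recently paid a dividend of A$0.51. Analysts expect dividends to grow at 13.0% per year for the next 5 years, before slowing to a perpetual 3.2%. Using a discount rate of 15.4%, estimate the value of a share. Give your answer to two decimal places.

A$6.28

Two-stage DDM. Project D₁…D_5 at 0.13, terminal growth 0.032, discount at r = 0.154.
D_1 = 0.5763
D_2 = 0.6512
D_3 = 0.7359
D_4 = 0.8315
D_5 = 0.9396
Terminal value at t=5: TV = D_6/(r−g) = 0.9697/(0.154−0.032) = 7.9484
P₀ = 0.5763/(1+0.154)^1 + 0.6512/(1+0.154)^2 + 0.7359/(1+0.154)^3 + 0.8315/(1+0.154)^4 + 0.9396/(1+0.154)^5 + 7.9484/(1+0.154)^5 = 6.2790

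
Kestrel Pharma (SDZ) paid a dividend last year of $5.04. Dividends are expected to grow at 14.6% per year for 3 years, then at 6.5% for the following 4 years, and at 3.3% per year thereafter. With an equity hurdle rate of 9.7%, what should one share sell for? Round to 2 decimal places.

Three-stage DDM. Project D₁…D_7; terminal Gordon value at t=7 with g = 0.033; discount at r = 0.097.
D_1 = 5.7758
D_2 = 6.6191
D_3 = 7.5855
D_4 = 8.0786
D_5 = 8.6037
D_6 = 9.1629
D_7 = 9.7585
TV_7 = 10.0805/(0.097−0.033) = 157.5082
P₀ = Σ Dₜ/(1+r)ᵗ + TV_7/(1+r)^7 = 120.2540

$120.25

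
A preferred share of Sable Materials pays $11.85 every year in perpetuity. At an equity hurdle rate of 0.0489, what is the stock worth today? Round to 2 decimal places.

Zero-growth DDM (perpetuity): P₀ = D/r = 11.85 / 0.0489 = 242.3313

$242.33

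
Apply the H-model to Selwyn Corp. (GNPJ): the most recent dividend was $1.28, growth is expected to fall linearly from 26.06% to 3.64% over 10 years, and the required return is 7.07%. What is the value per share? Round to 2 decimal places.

H-model: P₀ = D₀[(1+g_L) + H(g_S−g_L)]/(r−g_L), with H = 10/2 = 5.
P₀ = 1.28 × [(1+0.0364) + 5×(0.2606−0.0364)] / (0.0707−0.0364)
   = 1.28 × 2.1574 / 0.0343 = 80.5094

$80.51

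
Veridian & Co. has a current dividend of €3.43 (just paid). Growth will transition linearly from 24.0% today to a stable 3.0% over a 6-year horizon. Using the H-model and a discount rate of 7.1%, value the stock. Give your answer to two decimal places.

€138.87

H-model: P₀ = D₀[(1+g_L) + H(g_S−g_L)]/(r−g_L), with H = 6/2 = 3.
P₀ = 3.43 × [(1+0.03) + 3×(0.24−0.03)] / (0.071−0.03)
   = 3.43 × 1.6600 / 0.041 = 138.8732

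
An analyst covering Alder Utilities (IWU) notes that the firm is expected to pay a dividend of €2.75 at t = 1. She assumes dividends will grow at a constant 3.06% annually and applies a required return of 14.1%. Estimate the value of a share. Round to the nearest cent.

€24.91

Gordon growth model: P₀ = D₁/(r − g), with D₁ = 2.75 given directly.
P₀ = 2.7500 / (0.141 − 0.0306) = 2.7500 / 0.1104 = 24.9094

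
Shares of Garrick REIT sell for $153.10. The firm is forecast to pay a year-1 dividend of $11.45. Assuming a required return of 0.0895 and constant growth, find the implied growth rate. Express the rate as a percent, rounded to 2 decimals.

1.47%

From P₀ = D₁/(r − g), the implied growth is g = r − D₁/P₀.
g = 0.0895 − 11.45/153.10 = 0.0895 − 0.07479 = 0.01471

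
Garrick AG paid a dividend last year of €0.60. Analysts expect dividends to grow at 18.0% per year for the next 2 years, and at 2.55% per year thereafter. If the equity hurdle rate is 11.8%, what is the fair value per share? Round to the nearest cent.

€8.71

Two-stage DDM. Project D₁…D_2 at 0.18, terminal growth 0.0255, discount at r = 0.118.
D_1 = 0.7080
D_2 = 0.8354
Terminal value at t=2: TV = D_3/(r−g) = 0.8567/(0.118−0.0255) = 9.2621
P₀ = 0.7080/(1+0.118)^1 + 0.8354/(1+0.118)^2 + 9.2621/(1+0.118)^2 = 8.7118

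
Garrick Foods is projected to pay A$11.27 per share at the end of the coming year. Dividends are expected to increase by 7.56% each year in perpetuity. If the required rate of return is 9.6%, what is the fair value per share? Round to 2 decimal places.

A$552.45

Gordon growth model: P₀ = D₁/(r − g), with D₁ = 11.27 given directly.
P₀ = 11.2700 / (0.096 − 0.0756) = 11.2700 / 0.0204 = 552.4510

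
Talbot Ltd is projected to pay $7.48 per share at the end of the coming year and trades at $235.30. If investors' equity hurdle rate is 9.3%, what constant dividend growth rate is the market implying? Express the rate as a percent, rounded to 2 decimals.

6.12%

From P₀ = D₁/(r − g), the implied growth is g = r − D₁/P₀.
g = 0.093 − 7.48/235.30 = 0.093 − 0.03179 = 0.06121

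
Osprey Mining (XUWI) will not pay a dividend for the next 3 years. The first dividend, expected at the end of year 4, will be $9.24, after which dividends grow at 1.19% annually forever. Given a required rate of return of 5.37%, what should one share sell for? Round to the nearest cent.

$188.95

Deferred-dividend DDM. At t=3 the remaining stream is a growing perpetuity with first payment D_4 = 9.24.
V_3 = D_4/(r−g) = 9.24/(0.0537−0.0119) = 221.0526
P₀ = V_3/(1+r)^3 = 221.0526/(1+0.0537)^3 = 188.9491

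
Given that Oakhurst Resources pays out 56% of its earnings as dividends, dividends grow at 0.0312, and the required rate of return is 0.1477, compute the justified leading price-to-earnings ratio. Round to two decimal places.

Justified leading P/E = b/(r−g) = 0.56/(0.1477−0.0312) = 4.8069

4.81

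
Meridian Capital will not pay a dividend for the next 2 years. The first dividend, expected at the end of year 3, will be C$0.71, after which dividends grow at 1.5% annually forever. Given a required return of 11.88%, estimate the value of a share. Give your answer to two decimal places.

C$5.46

Deferred-dividend DDM. At t=2 the remaining stream is a growing perpetuity with first payment D_3 = 0.71.
V_2 = D_3/(r−g) = 0.71/(0.1188−0.015) = 6.8401
P₀ = V_2/(1+r)^2 = 6.8401/(1+0.1188)^2 = 5.4646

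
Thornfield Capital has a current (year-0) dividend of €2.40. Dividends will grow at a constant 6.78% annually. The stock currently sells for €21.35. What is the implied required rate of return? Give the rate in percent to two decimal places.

Rearranging the constant-growth DDM: r = D₁/P₀ + g.
D₁ = 2.40 × (1 + 0.0678) = 2.5627.
r = 2.5627 / 21.35 + 0.0678 = 0.12003 + 0.0678 = 0.18783

18.78%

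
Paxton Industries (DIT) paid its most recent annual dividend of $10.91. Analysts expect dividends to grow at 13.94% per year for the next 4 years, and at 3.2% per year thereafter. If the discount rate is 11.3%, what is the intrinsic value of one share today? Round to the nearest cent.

Two-stage DDM. Project D₁…D_4 at 0.1394, terminal growth 0.032, discount at r = 0.113.
D_1 = 12.4309
D_2 = 14.1637
D_3 = 16.1381
D_4 = 18.3878
Terminal value at t=4: TV = D_5/(r−g) = 18.9762/(0.113−0.032) = 234.2741
P₀ = 12.4309/(1+0.113)^1 + 14.1637/(1+0.113)^2 + 16.1381/(1+0.113)^3 + 18.3878/(1+0.113)^4 + 234.2741/(1+0.113)^4 = 198.9564

$198.96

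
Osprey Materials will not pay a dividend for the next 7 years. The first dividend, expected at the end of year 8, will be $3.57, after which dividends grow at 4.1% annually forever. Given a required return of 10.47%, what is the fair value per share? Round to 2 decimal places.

$27.91

Deferred-dividend DDM. At t=7 the remaining stream is a growing perpetuity with first payment D_8 = 3.57.
V_7 = D_8/(r−g) = 3.57/(0.1047−0.041) = 56.0440
P₀ = V_7/(1+r)^7 = 56.0440/(1+0.1047)^7 = 27.9138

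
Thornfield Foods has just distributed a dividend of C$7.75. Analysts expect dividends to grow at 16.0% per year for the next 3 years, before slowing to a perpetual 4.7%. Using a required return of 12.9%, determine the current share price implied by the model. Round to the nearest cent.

C$131.88

Two-stage DDM. Project D₁…D_3 at 0.16, terminal growth 0.047, discount at r = 0.129.
D_1 = 8.9900
D_2 = 10.4284
D_3 = 12.0969
Terminal value at t=3: TV = D_4/(r−g) = 12.6655/(0.129−0.047) = 154.4573
P₀ = 8.9900/(1+0.129)^1 + 10.4284/(1+0.129)^2 + 12.0969/(1+0.129)^3 + 154.4573/(1+0.129)^3 = 131.8817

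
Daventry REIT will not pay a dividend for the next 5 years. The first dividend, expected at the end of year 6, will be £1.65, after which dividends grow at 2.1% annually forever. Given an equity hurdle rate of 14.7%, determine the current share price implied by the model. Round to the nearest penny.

£6.60

Deferred-dividend DDM. At t=5 the remaining stream is a growing perpetuity with first payment D_6 = 1.65.
V_5 = D_6/(r−g) = 1.65/(0.147−0.021) = 13.0952
P₀ = V_5/(1+r)^5 = 13.0952/(1+0.147)^5 = 6.5962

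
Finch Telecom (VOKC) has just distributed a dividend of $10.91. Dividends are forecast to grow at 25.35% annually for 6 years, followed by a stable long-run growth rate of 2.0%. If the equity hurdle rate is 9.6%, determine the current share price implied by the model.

Two-stage DDM. Project D₁…D_6 at 0.2535, terminal growth 0.02, discount at r = 0.096.
D_1 = 13.6757
D_2 = 17.1425
D_3 = 21.4881
D_4 = 26.9353
D_5 = 33.7634
D_6 = 42.3224
Terminal value at t=6: TV = D_7/(r−g) = 43.1689/(0.096−0.02) = 568.0118
P₀ = 13.6757/(1+0.096)^1 + 17.1425/(1+0.096)^2 + 21.4881/(1+0.096)^3 + 26.9353/(1+0.096)^4 + 33.7634/(1+0.096)^5 + 42.3224/(1+0.096)^6 + 568.0118/(1+0.096)^6 = 435.2186

$435.22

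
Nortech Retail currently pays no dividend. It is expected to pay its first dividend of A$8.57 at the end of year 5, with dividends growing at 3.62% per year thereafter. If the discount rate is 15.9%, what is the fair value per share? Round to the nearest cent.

Deferred-dividend DDM. At t=4 the remaining stream is a growing perpetuity with first payment D_5 = 8.57.
V_4 = D_5/(r−g) = 8.57/(0.159−0.0362) = 69.7883
P₀ = V_4/(1+r)^4 = 69.7883/(1+0.159)^4 = 38.6766

A$38.68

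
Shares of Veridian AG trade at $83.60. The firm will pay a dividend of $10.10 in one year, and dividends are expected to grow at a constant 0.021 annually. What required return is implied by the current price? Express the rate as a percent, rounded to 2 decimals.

Rearranging the constant-growth DDM: r = D₁/P₀ + g.
r = 10.1000 / 83.60 + 0.021 = 0.12081 + 0.021 = 0.14181

14.18%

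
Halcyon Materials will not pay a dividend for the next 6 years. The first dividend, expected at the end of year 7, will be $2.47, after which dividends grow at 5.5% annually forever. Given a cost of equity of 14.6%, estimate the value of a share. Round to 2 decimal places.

$11.98

Deferred-dividend DDM. At t=6 the remaining stream is a growing perpetuity with first payment D_7 = 2.47.
V_6 = D_7/(r−g) = 2.47/(0.146−0.055) = 27.1429
P₀ = V_6/(1+r)^6 = 27.1429/(1+0.146)^6 = 11.9825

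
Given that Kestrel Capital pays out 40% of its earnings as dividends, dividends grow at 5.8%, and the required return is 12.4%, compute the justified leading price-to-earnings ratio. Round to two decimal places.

Justified leading P/E = b/(r−g) = 0.40/(0.124−0.058) = 6.0606

6.06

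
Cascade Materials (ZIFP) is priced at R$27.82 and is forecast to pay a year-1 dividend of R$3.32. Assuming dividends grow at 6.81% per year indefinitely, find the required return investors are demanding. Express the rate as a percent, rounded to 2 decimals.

18.74%

Rearranging the constant-growth DDM: r = D₁/P₀ + g.
r = 3.3200 / 27.82 + 0.0681 = 0.11934 + 0.0681 = 0.18744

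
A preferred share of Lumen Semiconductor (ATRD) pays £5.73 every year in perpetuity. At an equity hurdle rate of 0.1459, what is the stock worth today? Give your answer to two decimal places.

£39.27

Zero-growth DDM (perpetuity): P₀ = D/r = 5.73 / 0.1459 = 39.2735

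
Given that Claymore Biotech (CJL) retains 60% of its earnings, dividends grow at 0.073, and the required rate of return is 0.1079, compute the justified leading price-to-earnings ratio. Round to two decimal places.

11.46

Payout ratio b = 1 − 0.60 = 0.40.
Justified leading P/E = b/(r−g) = 0.40/(0.1079−0.073) = 11.4613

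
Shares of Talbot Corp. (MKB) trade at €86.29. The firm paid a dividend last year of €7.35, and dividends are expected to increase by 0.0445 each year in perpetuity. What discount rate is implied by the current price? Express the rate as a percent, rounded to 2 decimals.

Rearranging the constant-growth DDM: r = D₁/P₀ + g.
D₁ = 7.35 × (1 + 0.0445) = 7.6771.
r = 7.6771 / 86.29 + 0.0445 = 0.08897 + 0.0445 = 0.13347

13.35%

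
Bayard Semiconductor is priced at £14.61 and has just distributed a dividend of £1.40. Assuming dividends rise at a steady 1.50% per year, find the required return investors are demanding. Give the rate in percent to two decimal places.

11.23%

Rearranging the constant-growth DDM: r = D₁/P₀ + g.
D₁ = 1.40 × (1 + 0.015) = 1.4210.
r = 1.4210 / 14.61 + 0.015 = 0.09726 + 0.015 = 0.11226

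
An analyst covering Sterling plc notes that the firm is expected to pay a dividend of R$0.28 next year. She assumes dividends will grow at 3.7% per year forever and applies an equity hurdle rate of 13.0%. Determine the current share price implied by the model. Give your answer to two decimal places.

Gordon growth model: P₀ = D₁/(r − g), with D₁ = 0.28 given directly.
P₀ = 0.2800 / (0.13 − 0.037) = 0.2800 / 0.093 = 3.0108

R$3.01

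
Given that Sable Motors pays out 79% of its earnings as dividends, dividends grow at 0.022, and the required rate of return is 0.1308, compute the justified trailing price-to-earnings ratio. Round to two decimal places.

7.42

Justified trailing P/E = b(1+g)/(r−g) = 0.79×(1+0.022)/(0.1308−0.022) = 7.4208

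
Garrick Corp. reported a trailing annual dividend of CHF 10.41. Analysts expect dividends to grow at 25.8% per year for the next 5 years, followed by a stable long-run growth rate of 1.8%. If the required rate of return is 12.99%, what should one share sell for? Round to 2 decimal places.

Two-stage DDM. Project D₁…D_5 at 0.258, terminal growth 0.018, discount at r = 0.1299.
D_1 = 13.0958
D_2 = 16.4745
D_3 = 20.7249
D_4 = 26.0719
D_5 = 32.7985
Terminal value at t=5: TV = D_6/(r−g) = 33.3889/(0.1299−0.018) = 298.3813
P₀ = 13.0958/(1+0.1299)^1 + 16.4745/(1+0.1299)^2 + 20.7249/(1+0.1299)^3 + 26.0719/(1+0.1299)^4 + 32.7985/(1+0.1299)^5 + 298.3813/(1+0.1299)^5 = 234.6884

CHF 234.69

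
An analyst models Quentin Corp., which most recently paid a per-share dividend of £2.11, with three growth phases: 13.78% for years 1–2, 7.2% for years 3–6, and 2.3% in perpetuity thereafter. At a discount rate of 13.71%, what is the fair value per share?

£26.49

Three-stage DDM. Project D₁…D_6; terminal Gordon value at t=6 with g = 0.023; discount at r = 0.1371.
D_1 = 2.4008
D_2 = 2.7316
D_3 = 2.9283
D_4 = 3.1391
D_5 = 3.3651
D_6 = 3.6074
TV_6 = 3.6904/(0.1371−0.023) = 32.3432
P₀ = Σ Dₜ/(1+r)ᵗ + TV_6/(1+r)^6 = 26.4942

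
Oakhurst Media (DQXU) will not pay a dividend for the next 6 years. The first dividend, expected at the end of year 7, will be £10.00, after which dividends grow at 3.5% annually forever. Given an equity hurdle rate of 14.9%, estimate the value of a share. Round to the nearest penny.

Deferred-dividend DDM. At t=6 the remaining stream is a growing perpetuity with first payment D_7 = 10.00.
V_6 = D_7/(r−g) = 10.00/(0.149−0.035) = 87.7193
P₀ = V_6/(1+r)^6 = 87.7193/(1+0.149)^6 = 38.1219

£38.12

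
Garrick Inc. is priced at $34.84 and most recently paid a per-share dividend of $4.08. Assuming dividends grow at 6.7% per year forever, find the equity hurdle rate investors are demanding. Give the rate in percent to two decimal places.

19.20%

Rearranging the constant-growth DDM: r = D₁/P₀ + g.
D₁ = 4.08 × (1 + 0.067) = 4.3534.
r = 4.3534 / 34.84 + 0.067 = 0.12495 + 0.067 = 0.19195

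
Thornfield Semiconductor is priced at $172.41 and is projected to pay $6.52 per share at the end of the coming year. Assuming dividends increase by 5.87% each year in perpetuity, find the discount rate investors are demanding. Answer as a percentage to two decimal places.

9.65%

Rearranging the constant-growth DDM: r = D₁/P₀ + g.
r = 6.5200 / 172.41 + 0.0587 = 0.03782 + 0.0587 = 0.09652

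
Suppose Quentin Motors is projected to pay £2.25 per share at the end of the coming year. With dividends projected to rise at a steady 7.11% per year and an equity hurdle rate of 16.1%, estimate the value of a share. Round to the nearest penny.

£25.03

Gordon growth model: P₀ = D₁/(r − g), with D₁ = 2.25 given directly.
P₀ = 2.2500 / (0.161 − 0.0711) = 2.2500 / 0.0899 = 25.0278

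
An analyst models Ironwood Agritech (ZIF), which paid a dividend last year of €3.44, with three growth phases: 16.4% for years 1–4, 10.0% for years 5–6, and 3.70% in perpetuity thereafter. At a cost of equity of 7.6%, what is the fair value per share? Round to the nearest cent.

Three-stage DDM. Project D₁…D_6; terminal Gordon value at t=6 with g = 0.037; discount at r = 0.076.
D_1 = 4.0042
D_2 = 4.6608
D_3 = 5.4252
D_4 = 6.3150
D_5 = 6.9465
D_6 = 7.6411
TV_6 = 7.9238/(0.076−0.037) = 203.1748
P₀ = Σ Dₜ/(1+r)ᵗ + TV_6/(1+r)^6 = 157.4699

€157.47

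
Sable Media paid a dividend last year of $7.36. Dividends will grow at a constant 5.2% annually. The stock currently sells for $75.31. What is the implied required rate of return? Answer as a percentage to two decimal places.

Rearranging the constant-growth DDM: r = D₁/P₀ + g.
D₁ = 7.36 × (1 + 0.052) = 7.7427.
r = 7.7427 / 75.31 + 0.052 = 0.10281 + 0.052 = 0.15481

15.48%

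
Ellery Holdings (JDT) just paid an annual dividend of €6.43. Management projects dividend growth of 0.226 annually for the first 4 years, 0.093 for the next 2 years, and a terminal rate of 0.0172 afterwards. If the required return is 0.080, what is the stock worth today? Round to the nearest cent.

Three-stage DDM. Project D₁…D_6; terminal Gordon value at t=6 with g = 0.0172; discount at r = 0.08.
D_1 = 7.8832
D_2 = 9.6648
D_3 = 11.8490
D_4 = 14.5269
D_5 = 15.8779
D_6 = 17.3545
TV_6 = 17.6530/(0.08−0.0172) = 281.0994
P₀ = Σ Dₜ/(1+r)ᵗ + TV_6/(1+r)^6 = 234.5519

€234.55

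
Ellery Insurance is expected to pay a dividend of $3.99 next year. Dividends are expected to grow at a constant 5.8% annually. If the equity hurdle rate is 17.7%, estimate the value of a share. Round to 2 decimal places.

Gordon growth model: P₀ = D₁/(r − g), with D₁ = 3.99 given directly.
P₀ = 3.9900 / (0.177 − 0.058) = 3.9900 / 0.119 = 33.5294

$33.53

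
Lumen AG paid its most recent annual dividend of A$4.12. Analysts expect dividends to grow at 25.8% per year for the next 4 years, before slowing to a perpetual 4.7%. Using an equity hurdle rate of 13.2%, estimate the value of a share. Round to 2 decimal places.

Two-stage DDM. Project D₁…D_4 at 0.258, terminal growth 0.047, discount at r = 0.132.
D_1 = 5.1830
D_2 = 6.5202
D_3 = 8.2024
D_4 = 10.3186
Terminal value at t=4: TV = D_5/(r−g) = 10.8035/(0.132−0.047) = 127.1006
P₀ = 5.1830/(1+0.132)^1 + 6.5202/(1+0.132)^2 + 8.2024/(1+0.132)^3 + 10.3186/(1+0.132)^4 + 127.1006/(1+0.132)^4 = 99.0091

A$99.01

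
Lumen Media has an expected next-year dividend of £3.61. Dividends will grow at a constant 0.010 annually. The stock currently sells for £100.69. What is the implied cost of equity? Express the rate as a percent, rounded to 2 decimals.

4.59%

Rearranging the constant-growth DDM: r = D₁/P₀ + g.
r = 3.6100 / 100.69 + 0.01 = 0.03585 + 0.01 = 0.04585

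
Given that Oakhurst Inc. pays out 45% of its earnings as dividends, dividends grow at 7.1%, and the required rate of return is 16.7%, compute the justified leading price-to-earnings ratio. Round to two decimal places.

Justified leading P/E = b/(r−g) = 0.45/(0.167−0.071) = 4.6875

4.69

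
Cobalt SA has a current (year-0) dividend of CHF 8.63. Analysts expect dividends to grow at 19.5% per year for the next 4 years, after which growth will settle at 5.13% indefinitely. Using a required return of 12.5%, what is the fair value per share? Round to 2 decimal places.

Two-stage DDM. Project D₁…D_4 at 0.195, terminal growth 0.0513, discount at r = 0.125.
D_1 = 10.3129
D_2 = 12.3239
D_3 = 14.7270
D_4 = 17.5988
Terminal value at t=4: TV = D_5/(r−g) = 18.5016/(0.125−0.0513) = 251.0392
P₀ = 10.3129/(1+0.125)^1 + 12.3239/(1+0.125)^2 + 14.7270/(1+0.125)^3 + 17.5988/(1+0.125)^4 + 251.0392/(1+0.125)^4 = 196.9570

CHF 196.96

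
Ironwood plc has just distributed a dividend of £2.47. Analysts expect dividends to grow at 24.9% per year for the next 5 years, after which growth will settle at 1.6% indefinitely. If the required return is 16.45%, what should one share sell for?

Two-stage DDM. Project D₁…D_5 at 0.249, terminal growth 0.016, discount at r = 0.1645.
D_1 = 3.0850
D_2 = 3.8532
D_3 = 4.8126
D_4 = 6.0110
D_5 = 7.5077
Terminal value at t=5: TV = D_6/(r−g) = 7.6279/(0.1645−0.016) = 51.3661
P₀ = 3.0850/(1+0.1645)^1 + 3.8532/(1+0.1645)^2 + 4.8126/(1+0.1645)^3 + 6.0110/(1+0.1645)^4 + 7.5077/(1+0.1645)^5 + 51.3661/(1+0.1645)^5 = 39.3003

£39.30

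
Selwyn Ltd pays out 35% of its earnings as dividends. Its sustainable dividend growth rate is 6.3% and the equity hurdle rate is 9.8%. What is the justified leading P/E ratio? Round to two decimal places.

10.00

Justified leading P/E = b/(r−g) = 0.35/(0.098−0.063) = 10.0000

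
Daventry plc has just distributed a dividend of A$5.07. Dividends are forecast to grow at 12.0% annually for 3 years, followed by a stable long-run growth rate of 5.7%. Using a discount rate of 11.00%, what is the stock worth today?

A$119.36

Two-stage DDM. Project D₁…D_3 at 0.12, terminal growth 0.057, discount at r = 0.11.
D_1 = 5.6784
D_2 = 6.3598
D_3 = 7.1230
Terminal value at t=3: TV = D_4/(r−g) = 7.5290/(0.11−0.057) = 142.0565
P₀ = 5.6784/(1+0.11)^1 + 6.3598/(1+0.11)^2 + 7.1230/(1+0.11)^3 + 142.0565/(1+0.11)^3 = 119.3562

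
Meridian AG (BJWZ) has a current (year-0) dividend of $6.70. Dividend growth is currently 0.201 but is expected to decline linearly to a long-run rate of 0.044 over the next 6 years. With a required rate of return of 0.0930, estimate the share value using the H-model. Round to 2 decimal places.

$207.15

H-model: P₀ = D₀[(1+g_L) + H(g_S−g_L)]/(r−g_L), with H = 6/2 = 3.
P₀ = 6.70 × [(1+0.044) + 3×(0.201−0.044)] / (0.093−0.044)
   = 6.70 × 1.5150 / 0.049 = 207.1531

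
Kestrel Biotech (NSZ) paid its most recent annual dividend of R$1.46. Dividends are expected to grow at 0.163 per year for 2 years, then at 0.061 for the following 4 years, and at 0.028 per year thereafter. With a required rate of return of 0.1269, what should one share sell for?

R$21.13

Three-stage DDM. Project D₁…D_6; terminal Gordon value at t=6 with g = 0.028; discount at r = 0.1269.
D_1 = 1.6980
D_2 = 1.9748
D_3 = 2.0952
D_4 = 2.2230
D_5 = 2.3586
D_6 = 2.5025
TV_6 = 2.5726/(0.1269−0.028) = 26.0118
P₀ = Σ Dₜ/(1+r)ᵗ + TV_6/(1+r)^6 = 21.1258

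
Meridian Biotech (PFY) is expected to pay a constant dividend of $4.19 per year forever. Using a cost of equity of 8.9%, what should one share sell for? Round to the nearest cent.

$47.08

Zero-growth DDM (perpetuity): P₀ = D/r = 4.19 / 0.089 = 47.0787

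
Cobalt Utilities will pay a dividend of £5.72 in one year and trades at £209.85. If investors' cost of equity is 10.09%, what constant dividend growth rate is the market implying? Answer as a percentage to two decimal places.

7.36%

From P₀ = D₁/(r − g), the implied growth is g = r − D₁/P₀.
g = 0.1009 − 5.72/209.85 = 0.1009 − 0.02726 = 0.07364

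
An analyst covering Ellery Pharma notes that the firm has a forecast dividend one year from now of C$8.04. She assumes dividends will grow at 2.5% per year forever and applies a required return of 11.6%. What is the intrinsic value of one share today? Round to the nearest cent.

C$88.35

Gordon growth model: P₀ = D₁/(r − g), with D₁ = 8.04 given directly.
P₀ = 8.0400 / (0.116 − 0.025) = 8.0400 / 0.091 = 88.3516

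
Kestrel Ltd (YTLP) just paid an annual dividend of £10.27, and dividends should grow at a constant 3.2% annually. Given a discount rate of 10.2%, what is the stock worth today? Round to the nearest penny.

£151.41

Gordon growth model: P₀ = D₁/(r − g). D₁ = 10.27 × (1 + 0.032) = 10.5986.
P₀ = 10.5986 / (0.102 − 0.032) = 10.5986 / 0.07 = 151.4091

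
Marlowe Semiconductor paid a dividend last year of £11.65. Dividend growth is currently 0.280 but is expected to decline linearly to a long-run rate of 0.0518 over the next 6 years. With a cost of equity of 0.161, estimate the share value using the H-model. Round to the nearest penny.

£185.25

H-model: P₀ = D₀[(1+g_L) + H(g_S−g_L)]/(r−g_L), with H = 6/2 = 3.
P₀ = 11.65 × [(1+0.0518) + 3×(0.28−0.0518)] / (0.161−0.0518)
   = 11.65 × 1.7364 / 0.1092 = 185.2478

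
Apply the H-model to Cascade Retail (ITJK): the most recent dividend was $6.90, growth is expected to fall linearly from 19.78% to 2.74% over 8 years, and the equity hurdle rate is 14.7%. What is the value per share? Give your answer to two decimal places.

$98.60

H-model: P₀ = D₀[(1+g_L) + H(g_S−g_L)]/(r−g_L), with H = 8/2 = 4.
P₀ = 6.90 × [(1+0.0274) + 4×(0.1978−0.0274)] / (0.147−0.0274)
   = 6.90 × 1.7090 / 0.1196 = 98.5962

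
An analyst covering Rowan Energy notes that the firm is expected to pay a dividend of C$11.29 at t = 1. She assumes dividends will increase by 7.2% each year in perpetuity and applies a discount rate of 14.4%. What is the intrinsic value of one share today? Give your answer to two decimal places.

C$156.81

Gordon growth model: P₀ = D₁/(r − g), with D₁ = 11.29 given directly.
P₀ = 11.2900 / (0.144 − 0.072) = 11.2900 / 0.072 = 156.8056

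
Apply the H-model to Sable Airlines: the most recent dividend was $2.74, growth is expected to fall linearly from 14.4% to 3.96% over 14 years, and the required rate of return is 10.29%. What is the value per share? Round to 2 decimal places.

$76.63

H-model: P₀ = D₀[(1+g_L) + H(g_S−g_L)]/(r−g_L), with H = 14/2 = 7.
P₀ = 2.74 × [(1+0.0396) + 7×(0.144−0.0396)] / (0.1029−0.0396)
   = 2.74 × 1.7704 / 0.0633 = 76.6334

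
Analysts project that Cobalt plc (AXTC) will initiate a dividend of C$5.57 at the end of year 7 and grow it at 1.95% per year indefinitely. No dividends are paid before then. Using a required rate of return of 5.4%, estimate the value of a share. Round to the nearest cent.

Deferred-dividend DDM. At t=6 the remaining stream is a growing perpetuity with first payment D_7 = 5.57.
V_6 = D_7/(r−g) = 5.57/(0.054−0.0195) = 161.4493
P₀ = V_6/(1+r)^6 = 161.4493/(1+0.054)^6 = 117.7585

C$117.76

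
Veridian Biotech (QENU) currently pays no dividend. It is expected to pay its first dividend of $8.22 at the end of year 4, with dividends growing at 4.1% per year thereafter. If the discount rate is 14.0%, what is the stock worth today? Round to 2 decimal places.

$56.04

Deferred-dividend DDM. At t=3 the remaining stream is a growing perpetuity with first payment D_4 = 8.22.
V_3 = D_4/(r−g) = 8.22/(0.14−0.041) = 83.0303
P₀ = V_3/(1+r)^3 = 83.0303/(1+0.14)^3 = 56.0431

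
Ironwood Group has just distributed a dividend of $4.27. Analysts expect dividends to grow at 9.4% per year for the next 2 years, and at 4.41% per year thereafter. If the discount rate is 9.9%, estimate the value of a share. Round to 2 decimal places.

Two-stage DDM. Project D₁…D_2 at 0.094, terminal growth 0.0441, discount at r = 0.099.
D_1 = 4.6714
D_2 = 5.1105
Terminal value at t=2: TV = D_3/(r−g) = 5.3359/(0.099−0.0441) = 97.1924
P₀ = 4.6714/(1+0.099)^1 + 5.1105/(1+0.099)^2 + 97.1924/(1+0.099)^2 = 88.9523

$88.95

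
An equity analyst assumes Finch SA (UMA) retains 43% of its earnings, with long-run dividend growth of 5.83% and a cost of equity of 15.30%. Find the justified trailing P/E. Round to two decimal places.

Payout ratio b = 1 − 0.43 = 0.57.
Justified trailing P/E = b(1+g)/(r−g) = 0.57×(1+0.0583)/(0.153−0.0583) = 6.3699

6.37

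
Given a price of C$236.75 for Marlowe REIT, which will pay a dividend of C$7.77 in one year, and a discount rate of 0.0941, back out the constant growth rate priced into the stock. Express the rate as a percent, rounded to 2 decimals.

From P₀ = D₁/(r − g), the implied growth is g = r − D₁/P₀.
g = 0.0941 − 7.77/236.75 = 0.0941 − 0.03282 = 0.06128

6.13%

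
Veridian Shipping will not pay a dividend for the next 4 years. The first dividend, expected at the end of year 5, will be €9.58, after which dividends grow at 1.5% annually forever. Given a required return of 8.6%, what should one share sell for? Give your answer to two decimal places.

Deferred-dividend DDM. At t=4 the remaining stream is a growing perpetuity with first payment D_5 = 9.58.
V_4 = D_5/(r−g) = 9.58/(0.086−0.015) = 134.9296
P₀ = V_4/(1+r)^4 = 134.9296/(1+0.086)^4 = 97.0036

€97.00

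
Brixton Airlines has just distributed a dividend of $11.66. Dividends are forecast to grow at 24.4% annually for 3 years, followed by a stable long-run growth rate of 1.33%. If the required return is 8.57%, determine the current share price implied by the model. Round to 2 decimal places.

Two-stage DDM. Project D₁…D_3 at 0.244, terminal growth 0.0133, discount at r = 0.0857.
D_1 = 14.5050
D_2 = 18.0443
D_3 = 22.4471
Terminal value at t=3: TV = D_4/(r−g) = 22.7456/(0.0857−0.0133) = 314.1660
P₀ = 14.5050/(1+0.0857)^1 + 18.0443/(1+0.0857)^2 + 22.4471/(1+0.0857)^3 + 314.1660/(1+0.0857)^3 = 291.6958

$291.70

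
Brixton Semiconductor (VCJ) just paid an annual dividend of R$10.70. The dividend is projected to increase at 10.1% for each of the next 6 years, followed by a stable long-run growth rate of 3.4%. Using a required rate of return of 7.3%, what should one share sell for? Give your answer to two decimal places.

Two-stage DDM. Project D₁…D_6 at 0.101, terminal growth 0.034, discount at r = 0.073.
D_1 = 11.7807
D_2 = 12.9706
D_3 = 14.2806
D_4 = 15.7229
D_5 = 17.3109
D_6 = 19.0593
Terminal value at t=6: TV = D_7/(r−g) = 19.7074/(0.073−0.034) = 505.3167
P₀ = 11.7807/(1+0.073)^1 + 12.9706/(1+0.073)^2 + 14.2806/(1+0.073)^3 + 15.7229/(1+0.073)^4 + 17.3109/(1+0.073)^5 + 19.0593/(1+0.073)^6 + 505.3167/(1+0.073)^6 = 401.4300

R$401.43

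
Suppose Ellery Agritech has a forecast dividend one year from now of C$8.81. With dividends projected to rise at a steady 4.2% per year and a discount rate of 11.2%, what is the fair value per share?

C$125.86

Gordon growth model: P₀ = D₁/(r − g), with D₁ = 8.81 given directly.
P₀ = 8.8100 / (0.112 − 0.042) = 8.8100 / 0.07 = 125.8571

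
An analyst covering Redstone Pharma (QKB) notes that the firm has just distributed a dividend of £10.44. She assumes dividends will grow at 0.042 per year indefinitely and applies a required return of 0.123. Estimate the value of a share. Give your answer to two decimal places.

£134.30

Gordon growth model: P₀ = D₁/(r − g). D₁ = 10.44 × (1 + 0.042) = 10.8785.
P₀ = 10.8785 / (0.123 − 0.042) = 10.8785 / 0.081 = 134.3022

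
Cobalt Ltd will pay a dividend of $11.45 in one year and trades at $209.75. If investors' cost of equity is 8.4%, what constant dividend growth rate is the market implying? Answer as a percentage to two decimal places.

2.94%

From P₀ = D₁/(r − g), the implied growth is g = r − D₁/P₀.
g = 0.084 − 11.45/209.75 = 0.084 − 0.05459 = 0.02941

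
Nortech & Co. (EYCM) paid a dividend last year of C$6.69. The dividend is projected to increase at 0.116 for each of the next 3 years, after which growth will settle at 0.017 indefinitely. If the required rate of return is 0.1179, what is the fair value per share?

C$87.09

Two-stage DDM. Project D₁…D_3 at 0.116, terminal growth 0.017, discount at r = 0.1179.
D_1 = 7.4660
D_2 = 8.3321
D_3 = 9.2986
Terminal value at t=3: TV = D_4/(r−g) = 9.4567/(0.1179−0.017) = 93.7235
P₀ = 7.4660/(1+0.1179)^1 + 8.3321/(1+0.1179)^2 + 9.2986/(1+0.1179)^3 + 93.7235/(1+0.1179)^3 = 87.0890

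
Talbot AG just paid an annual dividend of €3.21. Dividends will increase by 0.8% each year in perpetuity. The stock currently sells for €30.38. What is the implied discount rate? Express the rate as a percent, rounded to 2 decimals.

11.45%

Rearranging the constant-growth DDM: r = D₁/P₀ + g.
D₁ = 3.21 × (1 + 0.008) = 3.2357.
r = 3.2357 / 30.38 + 0.008 = 0.10651 + 0.008 = 0.11451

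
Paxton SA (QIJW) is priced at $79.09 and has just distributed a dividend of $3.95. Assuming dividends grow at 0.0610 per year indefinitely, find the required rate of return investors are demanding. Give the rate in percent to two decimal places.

11.40%

Rearranging the constant-growth DDM: r = D₁/P₀ + g.
D₁ = 3.95 × (1 + 0.061) = 4.1909.
r = 4.1909 / 79.09 + 0.061 = 0.05299 + 0.061 = 0.11399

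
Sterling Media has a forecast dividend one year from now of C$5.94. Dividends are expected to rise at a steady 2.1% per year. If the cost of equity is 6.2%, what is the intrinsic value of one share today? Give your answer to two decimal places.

Gordon growth model: P₀ = D₁/(r − g), with D₁ = 5.94 given directly.
P₀ = 5.9400 / (0.062 − 0.021) = 5.9400 / 0.041 = 144.8780

C$144.88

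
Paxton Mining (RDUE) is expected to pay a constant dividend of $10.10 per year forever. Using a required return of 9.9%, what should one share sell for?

Zero-growth DDM (perpetuity): P₀ = D/r = 10.10 / 0.099 = 102.0202

$102.02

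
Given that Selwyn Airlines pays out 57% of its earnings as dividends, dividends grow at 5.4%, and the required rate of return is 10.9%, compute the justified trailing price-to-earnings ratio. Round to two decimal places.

Justified trailing P/E = b(1+g)/(r−g) = 0.57×(1+0.054)/(0.109−0.054) = 10.9233

10.92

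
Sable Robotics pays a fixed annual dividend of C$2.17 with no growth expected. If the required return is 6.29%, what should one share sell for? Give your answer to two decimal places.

Zero-growth DDM (perpetuity): P₀ = D/r = 2.17 / 0.0629 = 34.4992

C$34.50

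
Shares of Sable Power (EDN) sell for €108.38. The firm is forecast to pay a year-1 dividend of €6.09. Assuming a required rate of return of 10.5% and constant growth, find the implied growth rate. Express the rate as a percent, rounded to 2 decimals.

From P₀ = D₁/(r − g), the implied growth is g = r − D₁/P₀.
g = 0.105 − 6.09/108.38 = 0.105 − 0.05619 = 0.04881

4.88%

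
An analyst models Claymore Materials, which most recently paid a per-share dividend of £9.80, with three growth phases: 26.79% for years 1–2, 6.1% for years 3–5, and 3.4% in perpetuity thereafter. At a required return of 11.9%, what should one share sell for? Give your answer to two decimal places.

£188.12

Three-stage DDM. Project D₁…D_5; terminal Gordon value at t=5 with g = 0.034; discount at r = 0.119.
D_1 = 12.4254
D_2 = 15.7542
D_3 = 16.7152
D_4 = 17.7348
D_5 = 18.8166
TV_5 = 19.4564/(0.119−0.034) = 228.8990
P₀ = Σ Dₜ/(1+r)ᵗ + TV_5/(1+r)^5 = 188.1159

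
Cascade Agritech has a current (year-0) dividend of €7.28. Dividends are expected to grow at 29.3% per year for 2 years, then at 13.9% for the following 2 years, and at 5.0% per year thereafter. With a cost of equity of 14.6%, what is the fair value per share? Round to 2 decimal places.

€135.97

Three-stage DDM. Project D₁…D_4; terminal Gordon value at t=4 with g = 0.05; discount at r = 0.146.
D_1 = 9.4130
D_2 = 12.1711
D_3 = 13.8628
D_4 = 15.7898
TV_4 = 16.5793/(0.146−0.05) = 172.7006
P₀ = Σ Dₜ/(1+r)ᵗ + TV_4/(1+r)^4 = 135.9746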